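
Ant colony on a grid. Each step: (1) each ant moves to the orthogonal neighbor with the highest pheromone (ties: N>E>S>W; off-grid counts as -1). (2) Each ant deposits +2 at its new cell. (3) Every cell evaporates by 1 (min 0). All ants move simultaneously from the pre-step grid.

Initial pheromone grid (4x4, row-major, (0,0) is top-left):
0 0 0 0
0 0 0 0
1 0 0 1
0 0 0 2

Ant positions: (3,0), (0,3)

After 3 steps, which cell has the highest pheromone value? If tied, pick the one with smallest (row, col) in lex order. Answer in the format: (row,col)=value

Step 1: ant0:(3,0)->N->(2,0) | ant1:(0,3)->S->(1,3)
  grid max=2 at (2,0)
Step 2: ant0:(2,0)->N->(1,0) | ant1:(1,3)->N->(0,3)
  grid max=1 at (0,3)
Step 3: ant0:(1,0)->S->(2,0) | ant1:(0,3)->S->(1,3)
  grid max=2 at (2,0)
Final grid:
  0 0 0 0
  0 0 0 1
  2 0 0 0
  0 0 0 0
Max pheromone 2 at (2,0)

Answer: (2,0)=2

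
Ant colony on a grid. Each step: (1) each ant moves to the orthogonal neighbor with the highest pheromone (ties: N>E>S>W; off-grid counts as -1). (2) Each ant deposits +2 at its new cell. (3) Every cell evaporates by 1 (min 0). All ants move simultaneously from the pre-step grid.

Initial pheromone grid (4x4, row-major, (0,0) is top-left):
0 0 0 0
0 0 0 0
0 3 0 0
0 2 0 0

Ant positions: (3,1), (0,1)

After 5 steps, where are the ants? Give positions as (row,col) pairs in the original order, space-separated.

Step 1: ant0:(3,1)->N->(2,1) | ant1:(0,1)->E->(0,2)
  grid max=4 at (2,1)
Step 2: ant0:(2,1)->S->(3,1) | ant1:(0,2)->E->(0,3)
  grid max=3 at (2,1)
Step 3: ant0:(3,1)->N->(2,1) | ant1:(0,3)->S->(1,3)
  grid max=4 at (2,1)
Step 4: ant0:(2,1)->S->(3,1) | ant1:(1,3)->N->(0,3)
  grid max=3 at (2,1)
Step 5: ant0:(3,1)->N->(2,1) | ant1:(0,3)->S->(1,3)
  grid max=4 at (2,1)

(2,1) (1,3)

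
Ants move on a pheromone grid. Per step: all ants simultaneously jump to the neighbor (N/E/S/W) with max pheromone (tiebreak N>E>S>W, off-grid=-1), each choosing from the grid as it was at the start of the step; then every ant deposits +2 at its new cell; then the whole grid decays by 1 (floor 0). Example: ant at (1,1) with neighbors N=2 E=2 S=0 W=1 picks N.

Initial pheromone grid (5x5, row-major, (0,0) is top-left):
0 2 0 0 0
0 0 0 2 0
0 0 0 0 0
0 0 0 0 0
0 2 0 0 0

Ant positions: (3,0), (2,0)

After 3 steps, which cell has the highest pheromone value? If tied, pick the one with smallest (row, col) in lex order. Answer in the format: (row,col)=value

Step 1: ant0:(3,0)->N->(2,0) | ant1:(2,0)->N->(1,0)
  grid max=1 at (0,1)
Step 2: ant0:(2,0)->N->(1,0) | ant1:(1,0)->S->(2,0)
  grid max=2 at (1,0)
Step 3: ant0:(1,0)->S->(2,0) | ant1:(2,0)->N->(1,0)
  grid max=3 at (1,0)
Final grid:
  0 0 0 0 0
  3 0 0 0 0
  3 0 0 0 0
  0 0 0 0 0
  0 0 0 0 0
Max pheromone 3 at (1,0)

Answer: (1,0)=3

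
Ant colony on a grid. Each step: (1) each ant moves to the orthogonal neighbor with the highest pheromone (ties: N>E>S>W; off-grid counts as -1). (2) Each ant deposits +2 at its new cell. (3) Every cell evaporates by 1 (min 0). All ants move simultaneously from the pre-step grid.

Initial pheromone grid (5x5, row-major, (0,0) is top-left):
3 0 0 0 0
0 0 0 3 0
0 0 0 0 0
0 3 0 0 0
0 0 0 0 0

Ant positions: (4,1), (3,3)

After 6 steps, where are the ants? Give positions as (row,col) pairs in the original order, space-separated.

Step 1: ant0:(4,1)->N->(3,1) | ant1:(3,3)->N->(2,3)
  grid max=4 at (3,1)
Step 2: ant0:(3,1)->N->(2,1) | ant1:(2,3)->N->(1,3)
  grid max=3 at (1,3)
Step 3: ant0:(2,1)->S->(3,1) | ant1:(1,3)->N->(0,3)
  grid max=4 at (3,1)
Step 4: ant0:(3,1)->N->(2,1) | ant1:(0,3)->S->(1,3)
  grid max=3 at (1,3)
Step 5: ant0:(2,1)->S->(3,1) | ant1:(1,3)->N->(0,3)
  grid max=4 at (3,1)
Step 6: ant0:(3,1)->N->(2,1) | ant1:(0,3)->S->(1,3)
  grid max=3 at (1,3)

(2,1) (1,3)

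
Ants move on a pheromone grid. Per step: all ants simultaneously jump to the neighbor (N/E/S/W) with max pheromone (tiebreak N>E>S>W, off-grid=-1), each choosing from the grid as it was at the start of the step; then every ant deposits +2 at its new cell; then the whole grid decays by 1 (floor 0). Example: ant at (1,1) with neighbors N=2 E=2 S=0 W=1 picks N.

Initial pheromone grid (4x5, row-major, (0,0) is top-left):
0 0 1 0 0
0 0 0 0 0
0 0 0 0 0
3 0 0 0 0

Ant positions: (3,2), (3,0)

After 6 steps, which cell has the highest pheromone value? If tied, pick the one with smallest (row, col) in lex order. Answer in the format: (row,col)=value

Step 1: ant0:(3,2)->N->(2,2) | ant1:(3,0)->N->(2,0)
  grid max=2 at (3,0)
Step 2: ant0:(2,2)->N->(1,2) | ant1:(2,0)->S->(3,0)
  grid max=3 at (3,0)
Step 3: ant0:(1,2)->N->(0,2) | ant1:(3,0)->N->(2,0)
  grid max=2 at (3,0)
Step 4: ant0:(0,2)->E->(0,3) | ant1:(2,0)->S->(3,0)
  grid max=3 at (3,0)
Step 5: ant0:(0,3)->E->(0,4) | ant1:(3,0)->N->(2,0)
  grid max=2 at (3,0)
Step 6: ant0:(0,4)->S->(1,4) | ant1:(2,0)->S->(3,0)
  grid max=3 at (3,0)
Final grid:
  0 0 0 0 0
  0 0 0 0 1
  0 0 0 0 0
  3 0 0 0 0
Max pheromone 3 at (3,0)

Answer: (3,0)=3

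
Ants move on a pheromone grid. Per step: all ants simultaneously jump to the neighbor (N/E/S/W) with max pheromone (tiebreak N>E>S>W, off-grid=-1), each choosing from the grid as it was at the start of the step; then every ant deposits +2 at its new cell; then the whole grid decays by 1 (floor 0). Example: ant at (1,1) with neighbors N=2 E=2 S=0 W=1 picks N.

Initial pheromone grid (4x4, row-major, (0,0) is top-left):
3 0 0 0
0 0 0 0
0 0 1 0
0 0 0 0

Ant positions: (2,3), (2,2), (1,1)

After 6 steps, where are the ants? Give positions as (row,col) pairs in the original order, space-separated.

Step 1: ant0:(2,3)->W->(2,2) | ant1:(2,2)->N->(1,2) | ant2:(1,1)->N->(0,1)
  grid max=2 at (0,0)
Step 2: ant0:(2,2)->N->(1,2) | ant1:(1,2)->S->(2,2) | ant2:(0,1)->W->(0,0)
  grid max=3 at (0,0)
Step 3: ant0:(1,2)->S->(2,2) | ant1:(2,2)->N->(1,2) | ant2:(0,0)->E->(0,1)
  grid max=4 at (2,2)
Step 4: ant0:(2,2)->N->(1,2) | ant1:(1,2)->S->(2,2) | ant2:(0,1)->W->(0,0)
  grid max=5 at (2,2)
Step 5: ant0:(1,2)->S->(2,2) | ant1:(2,2)->N->(1,2) | ant2:(0,0)->E->(0,1)
  grid max=6 at (2,2)
Step 6: ant0:(2,2)->N->(1,2) | ant1:(1,2)->S->(2,2) | ant2:(0,1)->W->(0,0)
  grid max=7 at (2,2)

(1,2) (2,2) (0,0)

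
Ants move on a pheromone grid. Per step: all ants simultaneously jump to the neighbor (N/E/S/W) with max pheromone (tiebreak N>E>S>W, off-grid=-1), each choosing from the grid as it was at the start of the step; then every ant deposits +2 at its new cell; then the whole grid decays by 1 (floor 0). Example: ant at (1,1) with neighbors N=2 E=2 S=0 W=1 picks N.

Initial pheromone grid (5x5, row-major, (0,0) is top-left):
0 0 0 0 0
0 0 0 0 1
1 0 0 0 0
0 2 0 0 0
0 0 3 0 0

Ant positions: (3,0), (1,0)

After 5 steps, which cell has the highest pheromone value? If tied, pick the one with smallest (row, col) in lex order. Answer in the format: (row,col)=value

Answer: (3,1)=3

Derivation:
Step 1: ant0:(3,0)->E->(3,1) | ant1:(1,0)->S->(2,0)
  grid max=3 at (3,1)
Step 2: ant0:(3,1)->N->(2,1) | ant1:(2,0)->N->(1,0)
  grid max=2 at (3,1)
Step 3: ant0:(2,1)->S->(3,1) | ant1:(1,0)->S->(2,0)
  grid max=3 at (3,1)
Step 4: ant0:(3,1)->N->(2,1) | ant1:(2,0)->N->(1,0)
  grid max=2 at (3,1)
Step 5: ant0:(2,1)->S->(3,1) | ant1:(1,0)->S->(2,0)
  grid max=3 at (3,1)
Final grid:
  0 0 0 0 0
  0 0 0 0 0
  2 0 0 0 0
  0 3 0 0 0
  0 0 0 0 0
Max pheromone 3 at (3,1)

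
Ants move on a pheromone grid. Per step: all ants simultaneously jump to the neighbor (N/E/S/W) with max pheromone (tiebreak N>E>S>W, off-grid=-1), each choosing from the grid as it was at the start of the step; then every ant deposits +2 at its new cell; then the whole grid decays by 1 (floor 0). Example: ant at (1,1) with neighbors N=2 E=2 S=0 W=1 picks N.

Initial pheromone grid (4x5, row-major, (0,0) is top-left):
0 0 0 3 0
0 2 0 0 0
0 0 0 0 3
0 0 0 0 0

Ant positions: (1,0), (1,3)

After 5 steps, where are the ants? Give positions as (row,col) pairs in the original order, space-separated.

Step 1: ant0:(1,0)->E->(1,1) | ant1:(1,3)->N->(0,3)
  grid max=4 at (0,3)
Step 2: ant0:(1,1)->N->(0,1) | ant1:(0,3)->E->(0,4)
  grid max=3 at (0,3)
Step 3: ant0:(0,1)->S->(1,1) | ant1:(0,4)->W->(0,3)
  grid max=4 at (0,3)
Step 4: ant0:(1,1)->N->(0,1) | ant1:(0,3)->E->(0,4)
  grid max=3 at (0,3)
Step 5: ant0:(0,1)->S->(1,1) | ant1:(0,4)->W->(0,3)
  grid max=4 at (0,3)

(1,1) (0,3)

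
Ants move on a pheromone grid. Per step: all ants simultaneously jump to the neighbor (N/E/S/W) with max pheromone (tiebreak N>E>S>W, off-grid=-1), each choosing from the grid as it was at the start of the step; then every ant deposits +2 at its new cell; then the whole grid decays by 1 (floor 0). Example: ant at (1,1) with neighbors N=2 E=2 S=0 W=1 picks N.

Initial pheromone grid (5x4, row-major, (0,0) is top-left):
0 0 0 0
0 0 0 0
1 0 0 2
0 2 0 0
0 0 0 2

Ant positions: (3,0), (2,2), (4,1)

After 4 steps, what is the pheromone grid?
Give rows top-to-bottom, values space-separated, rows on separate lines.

After step 1: ants at (3,1),(2,3),(3,1)
  0 0 0 0
  0 0 0 0
  0 0 0 3
  0 5 0 0
  0 0 0 1
After step 2: ants at (2,1),(1,3),(2,1)
  0 0 0 0
  0 0 0 1
  0 3 0 2
  0 4 0 0
  0 0 0 0
After step 3: ants at (3,1),(2,3),(3,1)
  0 0 0 0
  0 0 0 0
  0 2 0 3
  0 7 0 0
  0 0 0 0
After step 4: ants at (2,1),(1,3),(2,1)
  0 0 0 0
  0 0 0 1
  0 5 0 2
  0 6 0 0
  0 0 0 0

0 0 0 0
0 0 0 1
0 5 0 2
0 6 0 0
0 0 0 0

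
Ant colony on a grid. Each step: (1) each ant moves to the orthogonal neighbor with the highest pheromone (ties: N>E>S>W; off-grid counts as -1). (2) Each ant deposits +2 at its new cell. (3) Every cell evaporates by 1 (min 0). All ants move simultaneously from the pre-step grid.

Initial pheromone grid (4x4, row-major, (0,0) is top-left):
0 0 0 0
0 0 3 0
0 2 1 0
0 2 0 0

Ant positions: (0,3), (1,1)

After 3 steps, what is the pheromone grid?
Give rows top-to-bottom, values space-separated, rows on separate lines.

After step 1: ants at (1,3),(1,2)
  0 0 0 0
  0 0 4 1
  0 1 0 0
  0 1 0 0
After step 2: ants at (1,2),(1,3)
  0 0 0 0
  0 0 5 2
  0 0 0 0
  0 0 0 0
After step 3: ants at (1,3),(1,2)
  0 0 0 0
  0 0 6 3
  0 0 0 0
  0 0 0 0

0 0 0 0
0 0 6 3
0 0 0 0
0 0 0 0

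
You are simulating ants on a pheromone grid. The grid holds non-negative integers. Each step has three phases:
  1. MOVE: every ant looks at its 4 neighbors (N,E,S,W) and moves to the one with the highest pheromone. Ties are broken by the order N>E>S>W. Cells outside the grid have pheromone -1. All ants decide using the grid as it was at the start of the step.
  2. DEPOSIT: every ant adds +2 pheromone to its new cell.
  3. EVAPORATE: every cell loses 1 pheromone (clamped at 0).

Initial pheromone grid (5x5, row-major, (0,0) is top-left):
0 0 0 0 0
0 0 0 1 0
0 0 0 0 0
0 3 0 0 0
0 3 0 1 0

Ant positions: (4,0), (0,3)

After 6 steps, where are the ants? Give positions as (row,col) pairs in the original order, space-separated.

Step 1: ant0:(4,0)->E->(4,1) | ant1:(0,3)->S->(1,3)
  grid max=4 at (4,1)
Step 2: ant0:(4,1)->N->(3,1) | ant1:(1,3)->N->(0,3)
  grid max=3 at (3,1)
Step 3: ant0:(3,1)->S->(4,1) | ant1:(0,3)->S->(1,3)
  grid max=4 at (4,1)
Step 4: ant0:(4,1)->N->(3,1) | ant1:(1,3)->N->(0,3)
  grid max=3 at (3,1)
Step 5: ant0:(3,1)->S->(4,1) | ant1:(0,3)->S->(1,3)
  grid max=4 at (4,1)
Step 6: ant0:(4,1)->N->(3,1) | ant1:(1,3)->N->(0,3)
  grid max=3 at (3,1)

(3,1) (0,3)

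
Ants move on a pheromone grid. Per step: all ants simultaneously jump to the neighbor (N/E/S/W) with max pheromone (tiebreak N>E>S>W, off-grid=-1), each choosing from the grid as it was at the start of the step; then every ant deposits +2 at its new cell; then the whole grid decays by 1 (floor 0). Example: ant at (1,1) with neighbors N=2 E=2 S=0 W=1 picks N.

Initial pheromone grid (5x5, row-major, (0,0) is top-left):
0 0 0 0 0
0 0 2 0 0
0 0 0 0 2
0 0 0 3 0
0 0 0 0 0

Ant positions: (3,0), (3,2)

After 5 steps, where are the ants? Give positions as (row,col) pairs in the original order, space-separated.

Step 1: ant0:(3,0)->N->(2,0) | ant1:(3,2)->E->(3,3)
  grid max=4 at (3,3)
Step 2: ant0:(2,0)->N->(1,0) | ant1:(3,3)->N->(2,3)
  grid max=3 at (3,3)
Step 3: ant0:(1,0)->N->(0,0) | ant1:(2,3)->S->(3,3)
  grid max=4 at (3,3)
Step 4: ant0:(0,0)->E->(0,1) | ant1:(3,3)->N->(2,3)
  grid max=3 at (3,3)
Step 5: ant0:(0,1)->E->(0,2) | ant1:(2,3)->S->(3,3)
  grid max=4 at (3,3)

(0,2) (3,3)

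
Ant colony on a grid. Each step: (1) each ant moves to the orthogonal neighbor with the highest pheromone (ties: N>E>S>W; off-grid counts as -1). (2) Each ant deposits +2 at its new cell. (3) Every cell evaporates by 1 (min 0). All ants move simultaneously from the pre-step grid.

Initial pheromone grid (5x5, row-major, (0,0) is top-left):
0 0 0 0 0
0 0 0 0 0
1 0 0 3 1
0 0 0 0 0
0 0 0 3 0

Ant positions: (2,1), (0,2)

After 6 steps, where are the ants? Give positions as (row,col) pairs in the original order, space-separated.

Step 1: ant0:(2,1)->W->(2,0) | ant1:(0,2)->E->(0,3)
  grid max=2 at (2,0)
Step 2: ant0:(2,0)->N->(1,0) | ant1:(0,3)->E->(0,4)
  grid max=1 at (0,4)
Step 3: ant0:(1,0)->S->(2,0) | ant1:(0,4)->S->(1,4)
  grid max=2 at (2,0)
Step 4: ant0:(2,0)->N->(1,0) | ant1:(1,4)->N->(0,4)
  grid max=1 at (0,4)
Step 5: ant0:(1,0)->S->(2,0) | ant1:(0,4)->S->(1,4)
  grid max=2 at (2,0)
Step 6: ant0:(2,0)->N->(1,0) | ant1:(1,4)->N->(0,4)
  grid max=1 at (0,4)

(1,0) (0,4)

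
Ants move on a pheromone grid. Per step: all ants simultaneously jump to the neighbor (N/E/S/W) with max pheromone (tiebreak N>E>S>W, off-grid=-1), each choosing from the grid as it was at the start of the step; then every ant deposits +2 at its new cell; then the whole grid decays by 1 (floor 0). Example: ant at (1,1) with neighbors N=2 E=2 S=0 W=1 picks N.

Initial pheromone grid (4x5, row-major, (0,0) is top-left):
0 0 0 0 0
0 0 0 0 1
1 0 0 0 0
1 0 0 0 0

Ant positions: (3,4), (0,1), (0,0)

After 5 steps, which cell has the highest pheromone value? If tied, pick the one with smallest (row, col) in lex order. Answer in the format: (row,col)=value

Step 1: ant0:(3,4)->N->(2,4) | ant1:(0,1)->E->(0,2) | ant2:(0,0)->E->(0,1)
  grid max=1 at (0,1)
Step 2: ant0:(2,4)->N->(1,4) | ant1:(0,2)->W->(0,1) | ant2:(0,1)->E->(0,2)
  grid max=2 at (0,1)
Step 3: ant0:(1,4)->N->(0,4) | ant1:(0,1)->E->(0,2) | ant2:(0,2)->W->(0,1)
  grid max=3 at (0,1)
Step 4: ant0:(0,4)->S->(1,4) | ant1:(0,2)->W->(0,1) | ant2:(0,1)->E->(0,2)
  grid max=4 at (0,1)
Step 5: ant0:(1,4)->N->(0,4) | ant1:(0,1)->E->(0,2) | ant2:(0,2)->W->(0,1)
  grid max=5 at (0,1)
Final grid:
  0 5 5 0 1
  0 0 0 0 0
  0 0 0 0 0
  0 0 0 0 0
Max pheromone 5 at (0,1)

Answer: (0,1)=5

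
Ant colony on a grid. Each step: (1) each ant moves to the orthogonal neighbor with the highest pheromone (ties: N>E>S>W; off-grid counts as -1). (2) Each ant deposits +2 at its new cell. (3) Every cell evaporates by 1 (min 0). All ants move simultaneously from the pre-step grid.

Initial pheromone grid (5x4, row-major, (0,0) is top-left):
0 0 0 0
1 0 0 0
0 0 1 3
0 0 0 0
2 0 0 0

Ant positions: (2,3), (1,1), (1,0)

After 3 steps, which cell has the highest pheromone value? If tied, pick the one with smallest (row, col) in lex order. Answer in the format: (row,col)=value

Step 1: ant0:(2,3)->W->(2,2) | ant1:(1,1)->W->(1,0) | ant2:(1,0)->N->(0,0)
  grid max=2 at (1,0)
Step 2: ant0:(2,2)->E->(2,3) | ant1:(1,0)->N->(0,0) | ant2:(0,0)->S->(1,0)
  grid max=3 at (1,0)
Step 3: ant0:(2,3)->W->(2,2) | ant1:(0,0)->S->(1,0) | ant2:(1,0)->N->(0,0)
  grid max=4 at (1,0)
Final grid:
  3 0 0 0
  4 0 0 0
  0 0 2 2
  0 0 0 0
  0 0 0 0
Max pheromone 4 at (1,0)

Answer: (1,0)=4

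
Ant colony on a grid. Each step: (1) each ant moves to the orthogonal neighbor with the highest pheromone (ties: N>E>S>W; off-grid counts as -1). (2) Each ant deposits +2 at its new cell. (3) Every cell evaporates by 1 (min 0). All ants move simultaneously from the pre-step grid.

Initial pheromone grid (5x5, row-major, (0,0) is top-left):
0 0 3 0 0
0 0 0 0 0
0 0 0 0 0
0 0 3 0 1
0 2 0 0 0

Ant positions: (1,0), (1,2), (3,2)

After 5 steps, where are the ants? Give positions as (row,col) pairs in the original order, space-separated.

Step 1: ant0:(1,0)->N->(0,0) | ant1:(1,2)->N->(0,2) | ant2:(3,2)->N->(2,2)
  grid max=4 at (0,2)
Step 2: ant0:(0,0)->E->(0,1) | ant1:(0,2)->E->(0,3) | ant2:(2,2)->S->(3,2)
  grid max=3 at (0,2)
Step 3: ant0:(0,1)->E->(0,2) | ant1:(0,3)->W->(0,2) | ant2:(3,2)->N->(2,2)
  grid max=6 at (0,2)
Step 4: ant0:(0,2)->E->(0,3) | ant1:(0,2)->E->(0,3) | ant2:(2,2)->S->(3,2)
  grid max=5 at (0,2)
Step 5: ant0:(0,3)->W->(0,2) | ant1:(0,3)->W->(0,2) | ant2:(3,2)->N->(2,2)
  grid max=8 at (0,2)

(0,2) (0,2) (2,2)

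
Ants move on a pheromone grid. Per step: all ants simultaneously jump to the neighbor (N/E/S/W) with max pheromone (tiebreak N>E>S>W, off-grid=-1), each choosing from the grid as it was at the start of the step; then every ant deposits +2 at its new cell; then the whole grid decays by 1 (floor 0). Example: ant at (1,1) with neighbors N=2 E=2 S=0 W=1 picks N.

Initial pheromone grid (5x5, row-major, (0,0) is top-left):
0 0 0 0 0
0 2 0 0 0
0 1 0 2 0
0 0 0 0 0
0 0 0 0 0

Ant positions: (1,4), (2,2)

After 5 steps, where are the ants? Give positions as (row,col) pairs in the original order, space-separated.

Step 1: ant0:(1,4)->N->(0,4) | ant1:(2,2)->E->(2,3)
  grid max=3 at (2,3)
Step 2: ant0:(0,4)->S->(1,4) | ant1:(2,3)->N->(1,3)
  grid max=2 at (2,3)
Step 3: ant0:(1,4)->W->(1,3) | ant1:(1,3)->S->(2,3)
  grid max=3 at (2,3)
Step 4: ant0:(1,3)->S->(2,3) | ant1:(2,3)->N->(1,3)
  grid max=4 at (2,3)
Step 5: ant0:(2,3)->N->(1,3) | ant1:(1,3)->S->(2,3)
  grid max=5 at (2,3)

(1,3) (2,3)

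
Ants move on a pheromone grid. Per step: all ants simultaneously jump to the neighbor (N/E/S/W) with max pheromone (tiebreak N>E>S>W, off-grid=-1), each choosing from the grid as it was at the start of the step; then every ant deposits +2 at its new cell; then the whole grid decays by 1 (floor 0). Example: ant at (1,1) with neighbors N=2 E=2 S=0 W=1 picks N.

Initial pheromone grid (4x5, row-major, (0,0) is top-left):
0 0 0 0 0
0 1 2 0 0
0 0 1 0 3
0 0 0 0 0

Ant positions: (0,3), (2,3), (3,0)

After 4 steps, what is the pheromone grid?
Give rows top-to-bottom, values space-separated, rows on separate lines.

After step 1: ants at (0,4),(2,4),(2,0)
  0 0 0 0 1
  0 0 1 0 0
  1 0 0 0 4
  0 0 0 0 0
After step 2: ants at (1,4),(1,4),(1,0)
  0 0 0 0 0
  1 0 0 0 3
  0 0 0 0 3
  0 0 0 0 0
After step 3: ants at (2,4),(2,4),(0,0)
  1 0 0 0 0
  0 0 0 0 2
  0 0 0 0 6
  0 0 0 0 0
After step 4: ants at (1,4),(1,4),(0,1)
  0 1 0 0 0
  0 0 0 0 5
  0 0 0 0 5
  0 0 0 0 0

0 1 0 0 0
0 0 0 0 5
0 0 0 0 5
0 0 0 0 0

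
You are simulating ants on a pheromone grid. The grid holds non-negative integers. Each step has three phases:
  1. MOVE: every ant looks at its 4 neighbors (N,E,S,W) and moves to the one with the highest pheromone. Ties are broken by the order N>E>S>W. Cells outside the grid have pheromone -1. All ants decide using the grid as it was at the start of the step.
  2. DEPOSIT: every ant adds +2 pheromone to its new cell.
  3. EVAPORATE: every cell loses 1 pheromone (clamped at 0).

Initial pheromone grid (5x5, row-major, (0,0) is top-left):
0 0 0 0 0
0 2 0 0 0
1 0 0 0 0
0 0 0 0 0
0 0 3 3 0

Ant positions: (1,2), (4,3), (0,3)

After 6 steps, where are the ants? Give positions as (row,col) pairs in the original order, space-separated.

Step 1: ant0:(1,2)->W->(1,1) | ant1:(4,3)->W->(4,2) | ant2:(0,3)->E->(0,4)
  grid max=4 at (4,2)
Step 2: ant0:(1,1)->N->(0,1) | ant1:(4,2)->E->(4,3) | ant2:(0,4)->S->(1,4)
  grid max=3 at (4,2)
Step 3: ant0:(0,1)->S->(1,1) | ant1:(4,3)->W->(4,2) | ant2:(1,4)->N->(0,4)
  grid max=4 at (4,2)
Step 4: ant0:(1,1)->N->(0,1) | ant1:(4,2)->E->(4,3) | ant2:(0,4)->S->(1,4)
  grid max=3 at (4,2)
Step 5: ant0:(0,1)->S->(1,1) | ant1:(4,3)->W->(4,2) | ant2:(1,4)->N->(0,4)
  grid max=4 at (4,2)
Step 6: ant0:(1,1)->N->(0,1) | ant1:(4,2)->E->(4,3) | ant2:(0,4)->S->(1,4)
  grid max=3 at (4,2)

(0,1) (4,3) (1,4)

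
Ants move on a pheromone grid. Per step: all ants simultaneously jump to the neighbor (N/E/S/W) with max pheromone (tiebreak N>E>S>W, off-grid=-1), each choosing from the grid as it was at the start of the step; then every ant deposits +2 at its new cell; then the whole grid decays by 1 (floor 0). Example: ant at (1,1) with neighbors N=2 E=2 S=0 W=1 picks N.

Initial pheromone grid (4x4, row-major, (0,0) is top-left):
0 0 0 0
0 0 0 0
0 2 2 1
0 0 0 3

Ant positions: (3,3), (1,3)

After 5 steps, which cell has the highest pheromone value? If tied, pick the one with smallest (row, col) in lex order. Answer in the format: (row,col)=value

Step 1: ant0:(3,3)->N->(2,3) | ant1:(1,3)->S->(2,3)
  grid max=4 at (2,3)
Step 2: ant0:(2,3)->S->(3,3) | ant1:(2,3)->S->(3,3)
  grid max=5 at (3,3)
Step 3: ant0:(3,3)->N->(2,3) | ant1:(3,3)->N->(2,3)
  grid max=6 at (2,3)
Step 4: ant0:(2,3)->S->(3,3) | ant1:(2,3)->S->(3,3)
  grid max=7 at (3,3)
Step 5: ant0:(3,3)->N->(2,3) | ant1:(3,3)->N->(2,3)
  grid max=8 at (2,3)
Final grid:
  0 0 0 0
  0 0 0 0
  0 0 0 8
  0 0 0 6
Max pheromone 8 at (2,3)

Answer: (2,3)=8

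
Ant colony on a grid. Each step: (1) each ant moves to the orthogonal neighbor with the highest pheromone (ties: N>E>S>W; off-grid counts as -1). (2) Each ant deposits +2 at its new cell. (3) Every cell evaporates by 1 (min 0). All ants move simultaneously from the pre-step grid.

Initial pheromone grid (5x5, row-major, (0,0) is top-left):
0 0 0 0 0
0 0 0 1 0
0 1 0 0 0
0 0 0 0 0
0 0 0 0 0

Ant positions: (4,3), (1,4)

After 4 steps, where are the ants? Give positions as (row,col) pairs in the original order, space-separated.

Step 1: ant0:(4,3)->N->(3,3) | ant1:(1,4)->W->(1,3)
  grid max=2 at (1,3)
Step 2: ant0:(3,3)->N->(2,3) | ant1:(1,3)->N->(0,3)
  grid max=1 at (0,3)
Step 3: ant0:(2,3)->N->(1,3) | ant1:(0,3)->S->(1,3)
  grid max=4 at (1,3)
Step 4: ant0:(1,3)->N->(0,3) | ant1:(1,3)->N->(0,3)
  grid max=3 at (0,3)

(0,3) (0,3)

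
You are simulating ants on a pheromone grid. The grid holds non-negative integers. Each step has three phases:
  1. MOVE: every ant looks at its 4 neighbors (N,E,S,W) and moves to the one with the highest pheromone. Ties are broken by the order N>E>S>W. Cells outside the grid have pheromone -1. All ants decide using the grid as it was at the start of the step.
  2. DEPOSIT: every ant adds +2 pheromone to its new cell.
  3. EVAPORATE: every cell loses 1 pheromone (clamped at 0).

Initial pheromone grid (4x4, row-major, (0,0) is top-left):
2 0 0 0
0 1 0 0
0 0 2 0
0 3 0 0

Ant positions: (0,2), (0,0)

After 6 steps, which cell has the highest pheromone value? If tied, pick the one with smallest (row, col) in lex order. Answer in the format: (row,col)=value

Answer: (0,0)=2

Derivation:
Step 1: ant0:(0,2)->E->(0,3) | ant1:(0,0)->E->(0,1)
  grid max=2 at (3,1)
Step 2: ant0:(0,3)->S->(1,3) | ant1:(0,1)->W->(0,0)
  grid max=2 at (0,0)
Step 3: ant0:(1,3)->N->(0,3) | ant1:(0,0)->E->(0,1)
  grid max=1 at (0,0)
Step 4: ant0:(0,3)->S->(1,3) | ant1:(0,1)->W->(0,0)
  grid max=2 at (0,0)
Step 5: ant0:(1,3)->N->(0,3) | ant1:(0,0)->E->(0,1)
  grid max=1 at (0,0)
Step 6: ant0:(0,3)->S->(1,3) | ant1:(0,1)->W->(0,0)
  grid max=2 at (0,0)
Final grid:
  2 0 0 0
  0 0 0 1
  0 0 0 0
  0 0 0 0
Max pheromone 2 at (0,0)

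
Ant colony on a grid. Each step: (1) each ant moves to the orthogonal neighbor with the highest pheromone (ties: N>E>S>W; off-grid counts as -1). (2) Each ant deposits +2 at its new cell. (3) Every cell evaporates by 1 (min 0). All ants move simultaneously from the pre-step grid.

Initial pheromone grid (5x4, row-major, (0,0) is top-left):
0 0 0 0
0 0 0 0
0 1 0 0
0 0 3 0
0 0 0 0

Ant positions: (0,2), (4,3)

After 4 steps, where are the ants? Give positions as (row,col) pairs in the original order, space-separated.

Step 1: ant0:(0,2)->E->(0,3) | ant1:(4,3)->N->(3,3)
  grid max=2 at (3,2)
Step 2: ant0:(0,3)->S->(1,3) | ant1:(3,3)->W->(3,2)
  grid max=3 at (3,2)
Step 3: ant0:(1,3)->N->(0,3) | ant1:(3,2)->N->(2,2)
  grid max=2 at (3,2)
Step 4: ant0:(0,3)->S->(1,3) | ant1:(2,2)->S->(3,2)
  grid max=3 at (3,2)

(1,3) (3,2)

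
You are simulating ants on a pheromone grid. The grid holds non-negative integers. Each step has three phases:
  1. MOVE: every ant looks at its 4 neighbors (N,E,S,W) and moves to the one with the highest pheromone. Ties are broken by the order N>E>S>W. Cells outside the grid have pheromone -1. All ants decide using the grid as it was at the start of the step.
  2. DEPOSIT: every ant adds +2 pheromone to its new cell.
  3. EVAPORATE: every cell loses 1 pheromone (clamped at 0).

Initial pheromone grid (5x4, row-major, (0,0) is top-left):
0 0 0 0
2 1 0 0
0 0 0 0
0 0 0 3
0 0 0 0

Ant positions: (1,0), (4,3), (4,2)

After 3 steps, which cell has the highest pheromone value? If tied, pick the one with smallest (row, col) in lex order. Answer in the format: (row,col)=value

Step 1: ant0:(1,0)->E->(1,1) | ant1:(4,3)->N->(3,3) | ant2:(4,2)->N->(3,2)
  grid max=4 at (3,3)
Step 2: ant0:(1,1)->W->(1,0) | ant1:(3,3)->W->(3,2) | ant2:(3,2)->E->(3,3)
  grid max=5 at (3,3)
Step 3: ant0:(1,0)->E->(1,1) | ant1:(3,2)->E->(3,3) | ant2:(3,3)->W->(3,2)
  grid max=6 at (3,3)
Final grid:
  0 0 0 0
  1 2 0 0
  0 0 0 0
  0 0 3 6
  0 0 0 0
Max pheromone 6 at (3,3)

Answer: (3,3)=6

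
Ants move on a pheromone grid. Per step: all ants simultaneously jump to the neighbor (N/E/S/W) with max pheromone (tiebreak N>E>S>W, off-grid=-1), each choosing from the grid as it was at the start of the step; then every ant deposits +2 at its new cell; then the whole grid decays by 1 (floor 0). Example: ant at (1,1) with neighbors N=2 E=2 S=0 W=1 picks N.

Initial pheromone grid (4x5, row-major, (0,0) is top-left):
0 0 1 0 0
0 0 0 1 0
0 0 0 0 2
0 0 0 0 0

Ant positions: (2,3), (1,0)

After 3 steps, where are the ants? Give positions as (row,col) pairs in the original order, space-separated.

Step 1: ant0:(2,3)->E->(2,4) | ant1:(1,0)->N->(0,0)
  grid max=3 at (2,4)
Step 2: ant0:(2,4)->N->(1,4) | ant1:(0,0)->E->(0,1)
  grid max=2 at (2,4)
Step 3: ant0:(1,4)->S->(2,4) | ant1:(0,1)->E->(0,2)
  grid max=3 at (2,4)

(2,4) (0,2)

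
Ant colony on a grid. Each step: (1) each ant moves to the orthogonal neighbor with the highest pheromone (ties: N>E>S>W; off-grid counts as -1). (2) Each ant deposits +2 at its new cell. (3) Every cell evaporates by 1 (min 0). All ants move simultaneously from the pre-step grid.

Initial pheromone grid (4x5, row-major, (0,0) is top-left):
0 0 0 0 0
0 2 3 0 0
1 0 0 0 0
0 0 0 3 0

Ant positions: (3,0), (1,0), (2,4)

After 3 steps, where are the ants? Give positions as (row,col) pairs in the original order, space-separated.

Step 1: ant0:(3,0)->N->(2,0) | ant1:(1,0)->E->(1,1) | ant2:(2,4)->N->(1,4)
  grid max=3 at (1,1)
Step 2: ant0:(2,0)->N->(1,0) | ant1:(1,1)->E->(1,2) | ant2:(1,4)->N->(0,4)
  grid max=3 at (1,2)
Step 3: ant0:(1,0)->E->(1,1) | ant1:(1,2)->W->(1,1) | ant2:(0,4)->S->(1,4)
  grid max=5 at (1,1)

(1,1) (1,1) (1,4)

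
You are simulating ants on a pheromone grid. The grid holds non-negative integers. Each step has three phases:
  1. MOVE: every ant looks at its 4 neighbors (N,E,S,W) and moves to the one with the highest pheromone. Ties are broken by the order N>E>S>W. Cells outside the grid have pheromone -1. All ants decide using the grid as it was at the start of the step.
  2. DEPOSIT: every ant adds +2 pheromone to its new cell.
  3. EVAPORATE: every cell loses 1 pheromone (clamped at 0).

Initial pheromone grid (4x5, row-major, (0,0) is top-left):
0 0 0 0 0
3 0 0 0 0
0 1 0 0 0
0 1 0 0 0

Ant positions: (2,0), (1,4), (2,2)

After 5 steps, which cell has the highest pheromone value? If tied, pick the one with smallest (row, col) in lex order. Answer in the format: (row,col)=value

Step 1: ant0:(2,0)->N->(1,0) | ant1:(1,4)->N->(0,4) | ant2:(2,2)->W->(2,1)
  grid max=4 at (1,0)
Step 2: ant0:(1,0)->N->(0,0) | ant1:(0,4)->S->(1,4) | ant2:(2,1)->N->(1,1)
  grid max=3 at (1,0)
Step 3: ant0:(0,0)->S->(1,0) | ant1:(1,4)->N->(0,4) | ant2:(1,1)->W->(1,0)
  grid max=6 at (1,0)
Step 4: ant0:(1,0)->N->(0,0) | ant1:(0,4)->S->(1,4) | ant2:(1,0)->N->(0,0)
  grid max=5 at (1,0)
Step 5: ant0:(0,0)->S->(1,0) | ant1:(1,4)->N->(0,4) | ant2:(0,0)->S->(1,0)
  grid max=8 at (1,0)
Final grid:
  2 0 0 0 1
  8 0 0 0 0
  0 0 0 0 0
  0 0 0 0 0
Max pheromone 8 at (1,0)

Answer: (1,0)=8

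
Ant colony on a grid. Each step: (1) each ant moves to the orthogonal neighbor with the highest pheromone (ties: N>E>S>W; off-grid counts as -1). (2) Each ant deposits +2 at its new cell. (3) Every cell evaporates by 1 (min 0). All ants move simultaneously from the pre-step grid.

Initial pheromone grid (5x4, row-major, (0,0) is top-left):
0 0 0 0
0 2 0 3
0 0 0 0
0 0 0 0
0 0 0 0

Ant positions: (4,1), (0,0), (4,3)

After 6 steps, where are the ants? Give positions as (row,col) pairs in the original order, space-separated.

Step 1: ant0:(4,1)->N->(3,1) | ant1:(0,0)->E->(0,1) | ant2:(4,3)->N->(3,3)
  grid max=2 at (1,3)
Step 2: ant0:(3,1)->N->(2,1) | ant1:(0,1)->S->(1,1) | ant2:(3,3)->N->(2,3)
  grid max=2 at (1,1)
Step 3: ant0:(2,1)->N->(1,1) | ant1:(1,1)->S->(2,1) | ant2:(2,3)->N->(1,3)
  grid max=3 at (1,1)
Step 4: ant0:(1,1)->S->(2,1) | ant1:(2,1)->N->(1,1) | ant2:(1,3)->N->(0,3)
  grid max=4 at (1,1)
Step 5: ant0:(2,1)->N->(1,1) | ant1:(1,1)->S->(2,1) | ant2:(0,3)->S->(1,3)
  grid max=5 at (1,1)
Step 6: ant0:(1,1)->S->(2,1) | ant1:(2,1)->N->(1,1) | ant2:(1,3)->N->(0,3)
  grid max=6 at (1,1)

(2,1) (1,1) (0,3)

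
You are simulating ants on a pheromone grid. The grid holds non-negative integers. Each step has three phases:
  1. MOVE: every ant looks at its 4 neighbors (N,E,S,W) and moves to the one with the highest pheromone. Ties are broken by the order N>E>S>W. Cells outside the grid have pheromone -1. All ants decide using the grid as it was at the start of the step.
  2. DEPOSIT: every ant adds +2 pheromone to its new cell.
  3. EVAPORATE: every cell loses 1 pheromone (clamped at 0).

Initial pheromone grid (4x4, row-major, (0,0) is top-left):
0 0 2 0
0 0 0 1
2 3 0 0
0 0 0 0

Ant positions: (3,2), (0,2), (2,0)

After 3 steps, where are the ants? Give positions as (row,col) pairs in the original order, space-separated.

Step 1: ant0:(3,2)->N->(2,2) | ant1:(0,2)->E->(0,3) | ant2:(2,0)->E->(2,1)
  grid max=4 at (2,1)
Step 2: ant0:(2,2)->W->(2,1) | ant1:(0,3)->W->(0,2) | ant2:(2,1)->E->(2,2)
  grid max=5 at (2,1)
Step 3: ant0:(2,1)->E->(2,2) | ant1:(0,2)->E->(0,3) | ant2:(2,2)->W->(2,1)
  grid max=6 at (2,1)

(2,2) (0,3) (2,1)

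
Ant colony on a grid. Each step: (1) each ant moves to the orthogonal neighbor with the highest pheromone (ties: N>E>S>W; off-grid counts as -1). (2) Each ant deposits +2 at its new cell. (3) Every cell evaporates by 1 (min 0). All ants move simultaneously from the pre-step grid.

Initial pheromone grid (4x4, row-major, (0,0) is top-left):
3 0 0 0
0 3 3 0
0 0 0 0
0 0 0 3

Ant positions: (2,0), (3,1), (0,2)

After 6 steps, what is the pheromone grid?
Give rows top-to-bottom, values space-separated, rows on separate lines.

After step 1: ants at (1,0),(2,1),(1,2)
  2 0 0 0
  1 2 4 0
  0 1 0 0
  0 0 0 2
After step 2: ants at (0,0),(1,1),(1,1)
  3 0 0 0
  0 5 3 0
  0 0 0 0
  0 0 0 1
After step 3: ants at (0,1),(1,2),(1,2)
  2 1 0 0
  0 4 6 0
  0 0 0 0
  0 0 0 0
After step 4: ants at (1,1),(1,1),(1,1)
  1 0 0 0
  0 9 5 0
  0 0 0 0
  0 0 0 0
After step 5: ants at (1,2),(1,2),(1,2)
  0 0 0 0
  0 8 10 0
  0 0 0 0
  0 0 0 0
After step 6: ants at (1,1),(1,1),(1,1)
  0 0 0 0
  0 13 9 0
  0 0 0 0
  0 0 0 0

0 0 0 0
0 13 9 0
0 0 0 0
0 0 0 0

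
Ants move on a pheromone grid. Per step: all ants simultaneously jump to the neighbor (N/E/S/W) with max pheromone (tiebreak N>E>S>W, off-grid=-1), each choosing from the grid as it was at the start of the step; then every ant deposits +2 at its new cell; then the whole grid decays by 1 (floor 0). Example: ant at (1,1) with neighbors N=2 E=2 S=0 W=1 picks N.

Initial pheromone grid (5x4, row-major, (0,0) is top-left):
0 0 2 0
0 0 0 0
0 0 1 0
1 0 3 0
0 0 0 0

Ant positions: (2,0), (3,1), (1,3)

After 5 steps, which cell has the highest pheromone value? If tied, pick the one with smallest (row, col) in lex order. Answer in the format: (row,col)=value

Step 1: ant0:(2,0)->S->(3,0) | ant1:(3,1)->E->(3,2) | ant2:(1,3)->N->(0,3)
  grid max=4 at (3,2)
Step 2: ant0:(3,0)->N->(2,0) | ant1:(3,2)->N->(2,2) | ant2:(0,3)->W->(0,2)
  grid max=3 at (3,2)
Step 3: ant0:(2,0)->S->(3,0) | ant1:(2,2)->S->(3,2) | ant2:(0,2)->E->(0,3)
  grid max=4 at (3,2)
Step 4: ant0:(3,0)->N->(2,0) | ant1:(3,2)->N->(2,2) | ant2:(0,3)->W->(0,2)
  grid max=3 at (3,2)
Step 5: ant0:(2,0)->S->(3,0) | ant1:(2,2)->S->(3,2) | ant2:(0,2)->E->(0,3)
  grid max=4 at (3,2)
Final grid:
  0 0 1 1
  0 0 0 0
  0 0 0 0
  2 0 4 0
  0 0 0 0
Max pheromone 4 at (3,2)

Answer: (3,2)=4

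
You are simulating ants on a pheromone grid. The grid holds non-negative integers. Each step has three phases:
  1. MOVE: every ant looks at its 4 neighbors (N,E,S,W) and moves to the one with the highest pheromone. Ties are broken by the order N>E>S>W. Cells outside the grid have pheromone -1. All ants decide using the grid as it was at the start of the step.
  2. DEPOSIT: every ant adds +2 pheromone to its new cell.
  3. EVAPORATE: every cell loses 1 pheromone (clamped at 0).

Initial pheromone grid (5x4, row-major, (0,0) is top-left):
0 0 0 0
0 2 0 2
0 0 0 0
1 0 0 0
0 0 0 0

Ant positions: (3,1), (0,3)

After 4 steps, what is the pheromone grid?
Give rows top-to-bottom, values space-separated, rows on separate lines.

After step 1: ants at (3,0),(1,3)
  0 0 0 0
  0 1 0 3
  0 0 0 0
  2 0 0 0
  0 0 0 0
After step 2: ants at (2,0),(0,3)
  0 0 0 1
  0 0 0 2
  1 0 0 0
  1 0 0 0
  0 0 0 0
After step 3: ants at (3,0),(1,3)
  0 0 0 0
  0 0 0 3
  0 0 0 0
  2 0 0 0
  0 0 0 0
After step 4: ants at (2,0),(0,3)
  0 0 0 1
  0 0 0 2
  1 0 0 0
  1 0 0 0
  0 0 0 0

0 0 0 1
0 0 0 2
1 0 0 0
1 0 0 0
0 0 0 0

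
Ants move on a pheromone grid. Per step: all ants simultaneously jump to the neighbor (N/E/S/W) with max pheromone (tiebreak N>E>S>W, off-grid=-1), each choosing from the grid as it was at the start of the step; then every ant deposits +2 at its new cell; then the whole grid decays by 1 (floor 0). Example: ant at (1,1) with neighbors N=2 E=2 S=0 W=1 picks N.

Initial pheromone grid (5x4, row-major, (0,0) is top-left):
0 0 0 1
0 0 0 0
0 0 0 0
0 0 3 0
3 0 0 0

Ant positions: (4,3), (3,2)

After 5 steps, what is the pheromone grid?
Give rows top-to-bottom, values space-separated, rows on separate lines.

After step 1: ants at (3,3),(2,2)
  0 0 0 0
  0 0 0 0
  0 0 1 0
  0 0 2 1
  2 0 0 0
After step 2: ants at (3,2),(3,2)
  0 0 0 0
  0 0 0 0
  0 0 0 0
  0 0 5 0
  1 0 0 0
After step 3: ants at (2,2),(2,2)
  0 0 0 0
  0 0 0 0
  0 0 3 0
  0 0 4 0
  0 0 0 0
After step 4: ants at (3,2),(3,2)
  0 0 0 0
  0 0 0 0
  0 0 2 0
  0 0 7 0
  0 0 0 0
After step 5: ants at (2,2),(2,2)
  0 0 0 0
  0 0 0 0
  0 0 5 0
  0 0 6 0
  0 0 0 0

0 0 0 0
0 0 0 0
0 0 5 0
0 0 6 0
0 0 0 0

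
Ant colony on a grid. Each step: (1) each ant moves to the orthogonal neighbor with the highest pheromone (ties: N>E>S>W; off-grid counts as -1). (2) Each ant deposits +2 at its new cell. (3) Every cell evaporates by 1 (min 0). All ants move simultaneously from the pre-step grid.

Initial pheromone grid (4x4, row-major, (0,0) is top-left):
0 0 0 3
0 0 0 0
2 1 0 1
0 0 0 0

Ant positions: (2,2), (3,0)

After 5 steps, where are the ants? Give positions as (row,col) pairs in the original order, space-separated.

Step 1: ant0:(2,2)->E->(2,3) | ant1:(3,0)->N->(2,0)
  grid max=3 at (2,0)
Step 2: ant0:(2,3)->N->(1,3) | ant1:(2,0)->N->(1,0)
  grid max=2 at (2,0)
Step 3: ant0:(1,3)->N->(0,3) | ant1:(1,0)->S->(2,0)
  grid max=3 at (2,0)
Step 4: ant0:(0,3)->S->(1,3) | ant1:(2,0)->N->(1,0)
  grid max=2 at (2,0)
Step 5: ant0:(1,3)->N->(0,3) | ant1:(1,0)->S->(2,0)
  grid max=3 at (2,0)

(0,3) (2,0)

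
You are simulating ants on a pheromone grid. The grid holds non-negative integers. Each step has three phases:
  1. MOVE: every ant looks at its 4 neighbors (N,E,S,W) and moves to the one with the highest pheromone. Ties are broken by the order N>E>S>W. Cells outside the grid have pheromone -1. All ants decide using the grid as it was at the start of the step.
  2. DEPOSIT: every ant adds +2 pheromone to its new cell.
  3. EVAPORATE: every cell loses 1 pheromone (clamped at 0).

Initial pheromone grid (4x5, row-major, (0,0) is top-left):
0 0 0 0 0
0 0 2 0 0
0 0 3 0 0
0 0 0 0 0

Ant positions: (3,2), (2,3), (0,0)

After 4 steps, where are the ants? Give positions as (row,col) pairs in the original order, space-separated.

Step 1: ant0:(3,2)->N->(2,2) | ant1:(2,3)->W->(2,2) | ant2:(0,0)->E->(0,1)
  grid max=6 at (2,2)
Step 2: ant0:(2,2)->N->(1,2) | ant1:(2,2)->N->(1,2) | ant2:(0,1)->E->(0,2)
  grid max=5 at (2,2)
Step 3: ant0:(1,2)->S->(2,2) | ant1:(1,2)->S->(2,2) | ant2:(0,2)->S->(1,2)
  grid max=8 at (2,2)
Step 4: ant0:(2,2)->N->(1,2) | ant1:(2,2)->N->(1,2) | ant2:(1,2)->S->(2,2)
  grid max=9 at (2,2)

(1,2) (1,2) (2,2)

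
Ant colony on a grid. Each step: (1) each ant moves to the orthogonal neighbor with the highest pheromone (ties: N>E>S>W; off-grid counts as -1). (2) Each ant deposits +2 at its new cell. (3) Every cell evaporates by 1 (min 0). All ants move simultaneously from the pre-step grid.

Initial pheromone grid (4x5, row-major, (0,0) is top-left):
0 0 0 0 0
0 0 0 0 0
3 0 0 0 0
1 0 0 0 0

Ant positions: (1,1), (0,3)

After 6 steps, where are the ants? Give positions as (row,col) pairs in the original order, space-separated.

Step 1: ant0:(1,1)->N->(0,1) | ant1:(0,3)->E->(0,4)
  grid max=2 at (2,0)
Step 2: ant0:(0,1)->E->(0,2) | ant1:(0,4)->S->(1,4)
  grid max=1 at (0,2)
Step 3: ant0:(0,2)->E->(0,3) | ant1:(1,4)->N->(0,4)
  grid max=1 at (0,3)
Step 4: ant0:(0,3)->E->(0,4) | ant1:(0,4)->W->(0,3)
  grid max=2 at (0,3)
Step 5: ant0:(0,4)->W->(0,3) | ant1:(0,3)->E->(0,4)
  grid max=3 at (0,3)
Step 6: ant0:(0,3)->E->(0,4) | ant1:(0,4)->W->(0,3)
  grid max=4 at (0,3)

(0,4) (0,3)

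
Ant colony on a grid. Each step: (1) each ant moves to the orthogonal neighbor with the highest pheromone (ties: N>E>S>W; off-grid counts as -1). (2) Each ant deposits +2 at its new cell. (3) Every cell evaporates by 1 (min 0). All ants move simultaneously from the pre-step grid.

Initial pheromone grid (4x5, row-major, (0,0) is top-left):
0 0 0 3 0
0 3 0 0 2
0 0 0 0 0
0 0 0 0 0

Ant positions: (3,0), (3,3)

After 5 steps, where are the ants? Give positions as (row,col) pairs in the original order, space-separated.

Step 1: ant0:(3,0)->N->(2,0) | ant1:(3,3)->N->(2,3)
  grid max=2 at (0,3)
Step 2: ant0:(2,0)->N->(1,0) | ant1:(2,3)->N->(1,3)
  grid max=1 at (0,3)
Step 3: ant0:(1,0)->E->(1,1) | ant1:(1,3)->N->(0,3)
  grid max=2 at (0,3)
Step 4: ant0:(1,1)->N->(0,1) | ant1:(0,3)->E->(0,4)
  grid max=1 at (0,1)
Step 5: ant0:(0,1)->S->(1,1) | ant1:(0,4)->W->(0,3)
  grid max=2 at (0,3)

(1,1) (0,3)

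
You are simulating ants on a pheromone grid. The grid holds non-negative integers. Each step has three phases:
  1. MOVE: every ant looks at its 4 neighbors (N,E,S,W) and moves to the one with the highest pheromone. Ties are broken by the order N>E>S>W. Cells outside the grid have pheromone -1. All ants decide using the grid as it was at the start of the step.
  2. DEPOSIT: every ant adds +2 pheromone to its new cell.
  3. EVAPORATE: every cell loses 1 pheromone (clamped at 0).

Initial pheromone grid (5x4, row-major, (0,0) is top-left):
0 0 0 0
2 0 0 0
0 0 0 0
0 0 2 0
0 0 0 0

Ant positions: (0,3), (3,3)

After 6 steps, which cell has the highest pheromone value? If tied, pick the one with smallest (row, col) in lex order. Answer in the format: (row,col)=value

Step 1: ant0:(0,3)->S->(1,3) | ant1:(3,3)->W->(3,2)
  grid max=3 at (3,2)
Step 2: ant0:(1,3)->N->(0,3) | ant1:(3,2)->N->(2,2)
  grid max=2 at (3,2)
Step 3: ant0:(0,3)->S->(1,3) | ant1:(2,2)->S->(3,2)
  grid max=3 at (3,2)
Step 4: ant0:(1,3)->N->(0,3) | ant1:(3,2)->N->(2,2)
  grid max=2 at (3,2)
Step 5: ant0:(0,3)->S->(1,3) | ant1:(2,2)->S->(3,2)
  grid max=3 at (3,2)
Step 6: ant0:(1,3)->N->(0,3) | ant1:(3,2)->N->(2,2)
  grid max=2 at (3,2)
Final grid:
  0 0 0 1
  0 0 0 0
  0 0 1 0
  0 0 2 0
  0 0 0 0
Max pheromone 2 at (3,2)

Answer: (3,2)=2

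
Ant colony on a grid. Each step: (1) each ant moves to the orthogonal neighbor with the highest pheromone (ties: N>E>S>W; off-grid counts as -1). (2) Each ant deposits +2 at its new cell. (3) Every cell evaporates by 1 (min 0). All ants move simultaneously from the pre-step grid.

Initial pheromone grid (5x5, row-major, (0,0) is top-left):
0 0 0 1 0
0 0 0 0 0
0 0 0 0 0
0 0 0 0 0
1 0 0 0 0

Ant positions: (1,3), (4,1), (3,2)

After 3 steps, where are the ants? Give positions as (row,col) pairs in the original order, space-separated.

Step 1: ant0:(1,3)->N->(0,3) | ant1:(4,1)->W->(4,0) | ant2:(3,2)->N->(2,2)
  grid max=2 at (0,3)
Step 2: ant0:(0,3)->E->(0,4) | ant1:(4,0)->N->(3,0) | ant2:(2,2)->N->(1,2)
  grid max=1 at (0,3)
Step 3: ant0:(0,4)->W->(0,3) | ant1:(3,0)->S->(4,0) | ant2:(1,2)->N->(0,2)
  grid max=2 at (0,3)

(0,3) (4,0) (0,2)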